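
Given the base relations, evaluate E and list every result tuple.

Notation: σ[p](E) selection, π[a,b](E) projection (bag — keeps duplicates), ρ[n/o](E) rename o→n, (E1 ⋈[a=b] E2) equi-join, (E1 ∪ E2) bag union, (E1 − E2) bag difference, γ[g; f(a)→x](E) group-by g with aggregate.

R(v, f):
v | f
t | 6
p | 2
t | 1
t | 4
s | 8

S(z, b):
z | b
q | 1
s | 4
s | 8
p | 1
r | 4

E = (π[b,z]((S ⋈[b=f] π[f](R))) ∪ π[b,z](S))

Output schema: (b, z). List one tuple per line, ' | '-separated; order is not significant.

Stepwise |·|:
  S → 5
  R → 5
  π[f](R) → 5
  (S ⋈[b=f] π[f](R)) → 5
  π[b,z]((S ⋈[b=f] π[f](R))) → 5
  S → 5
  π[b,z](S) → 5
  (π[b,z]((S ⋈[b=f] π[f](R))) ∪ π[b,z](S)) → 10

== RESULT ==
b | z
1 | p
1 | p
1 | q
1 | q
4 | r
4 | r
4 | s
4 | s
8 | s
8 | s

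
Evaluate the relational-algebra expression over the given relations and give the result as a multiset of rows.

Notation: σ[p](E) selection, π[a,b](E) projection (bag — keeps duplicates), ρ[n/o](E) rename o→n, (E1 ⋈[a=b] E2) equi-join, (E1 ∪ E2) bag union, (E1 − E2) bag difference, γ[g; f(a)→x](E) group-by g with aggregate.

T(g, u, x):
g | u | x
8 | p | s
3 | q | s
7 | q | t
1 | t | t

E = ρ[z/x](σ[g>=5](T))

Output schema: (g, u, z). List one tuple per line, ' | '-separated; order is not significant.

Row counts bottom-up:
  T → 4
  σ[g>=5](T) → 2
  ρ[z/x](σ[g>=5](T)) → 2

== RESULT ==
g | u | z
7 | q | t
8 | p | s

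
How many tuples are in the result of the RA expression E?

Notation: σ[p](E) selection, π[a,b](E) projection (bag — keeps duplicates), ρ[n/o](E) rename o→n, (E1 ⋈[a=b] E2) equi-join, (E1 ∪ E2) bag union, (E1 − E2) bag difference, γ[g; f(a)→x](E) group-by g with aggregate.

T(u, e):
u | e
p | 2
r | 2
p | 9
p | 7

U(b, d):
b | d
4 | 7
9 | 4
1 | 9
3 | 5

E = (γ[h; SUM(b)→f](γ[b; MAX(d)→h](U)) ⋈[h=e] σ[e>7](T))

Stepwise |·|:
  U → 4
  γ[b; MAX(d)→h](U) → 4
  γ[h; SUM(b)→f](γ[b; MAX(d)→h](U)) → 4
  T → 4
  σ[e>7](T) → 1
  (γ[h; SUM(b)→f](γ[b; MAX(d)→h](U)) ⋈[h=e] σ[e>7](T)) → 1

|E| = 1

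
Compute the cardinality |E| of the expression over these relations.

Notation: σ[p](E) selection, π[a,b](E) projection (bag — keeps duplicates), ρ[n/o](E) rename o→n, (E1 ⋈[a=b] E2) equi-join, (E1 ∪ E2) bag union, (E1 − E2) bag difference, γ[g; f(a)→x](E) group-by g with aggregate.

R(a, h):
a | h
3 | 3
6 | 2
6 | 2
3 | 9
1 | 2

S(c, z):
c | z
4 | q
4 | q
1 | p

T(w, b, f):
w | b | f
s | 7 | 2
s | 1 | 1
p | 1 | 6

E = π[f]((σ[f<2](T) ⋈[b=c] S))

Stepwise |·|:
  T → 3
  σ[f<2](T) → 1
  S → 3
  (σ[f<2](T) ⋈[b=c] S) → 1
  π[f]((σ[f<2](T) ⋈[b=c] S)) → 1

|E| = 1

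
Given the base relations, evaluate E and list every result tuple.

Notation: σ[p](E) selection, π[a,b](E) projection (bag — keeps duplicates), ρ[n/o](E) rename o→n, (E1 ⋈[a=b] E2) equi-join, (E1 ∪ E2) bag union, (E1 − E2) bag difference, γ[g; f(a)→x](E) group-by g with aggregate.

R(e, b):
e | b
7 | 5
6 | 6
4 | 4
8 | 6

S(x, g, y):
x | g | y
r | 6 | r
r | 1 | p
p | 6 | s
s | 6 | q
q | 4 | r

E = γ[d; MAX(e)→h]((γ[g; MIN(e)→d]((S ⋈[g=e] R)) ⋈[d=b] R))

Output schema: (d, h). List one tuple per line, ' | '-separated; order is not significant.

Per-node cardinality:
  S → 5
  R → 4
  (S ⋈[g=e] R) → 4
  γ[g; MIN(e)→d]((S ⋈[g=e] R)) → 2
  R → 4
  (γ[g; MIN(e)→d]((S ⋈[g=e] R)) ⋈[d=b] R) → 3
  γ[d; MAX(e)→h]((γ[g; MIN(e)→d]((S ⋈[g=e] R)) ⋈[d=b] R)) → 2

== RESULT ==
d | h
4 | 4
6 | 8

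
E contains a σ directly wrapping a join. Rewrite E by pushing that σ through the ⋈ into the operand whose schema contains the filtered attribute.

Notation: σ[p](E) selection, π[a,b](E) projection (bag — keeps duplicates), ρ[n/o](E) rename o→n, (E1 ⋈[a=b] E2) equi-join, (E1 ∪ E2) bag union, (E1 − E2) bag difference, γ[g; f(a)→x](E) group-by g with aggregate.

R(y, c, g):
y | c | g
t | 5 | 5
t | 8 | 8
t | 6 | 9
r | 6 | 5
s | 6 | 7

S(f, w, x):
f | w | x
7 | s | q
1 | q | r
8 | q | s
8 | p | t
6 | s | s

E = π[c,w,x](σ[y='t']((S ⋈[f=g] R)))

σ filters on y, owned by the right side.
E' = π[c,w,x]((S ⋈[f=g] σ[y='t'](R)))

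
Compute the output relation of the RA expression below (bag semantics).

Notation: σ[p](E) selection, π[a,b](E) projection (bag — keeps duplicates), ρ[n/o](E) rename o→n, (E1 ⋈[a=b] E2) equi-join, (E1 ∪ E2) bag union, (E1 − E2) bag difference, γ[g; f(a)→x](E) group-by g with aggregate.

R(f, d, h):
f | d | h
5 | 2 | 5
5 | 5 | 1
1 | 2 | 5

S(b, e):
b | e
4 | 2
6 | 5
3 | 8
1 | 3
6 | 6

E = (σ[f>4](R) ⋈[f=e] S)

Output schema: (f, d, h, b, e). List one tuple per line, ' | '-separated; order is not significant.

Row counts bottom-up:
  R → 3
  σ[f>4](R) → 2
  S → 5
  (σ[f>4](R) ⋈[f=e] S) → 2

== RESULT ==
f | d | h | b | e
5 | 2 | 5 | 6 | 5
5 | 5 | 1 | 6 | 5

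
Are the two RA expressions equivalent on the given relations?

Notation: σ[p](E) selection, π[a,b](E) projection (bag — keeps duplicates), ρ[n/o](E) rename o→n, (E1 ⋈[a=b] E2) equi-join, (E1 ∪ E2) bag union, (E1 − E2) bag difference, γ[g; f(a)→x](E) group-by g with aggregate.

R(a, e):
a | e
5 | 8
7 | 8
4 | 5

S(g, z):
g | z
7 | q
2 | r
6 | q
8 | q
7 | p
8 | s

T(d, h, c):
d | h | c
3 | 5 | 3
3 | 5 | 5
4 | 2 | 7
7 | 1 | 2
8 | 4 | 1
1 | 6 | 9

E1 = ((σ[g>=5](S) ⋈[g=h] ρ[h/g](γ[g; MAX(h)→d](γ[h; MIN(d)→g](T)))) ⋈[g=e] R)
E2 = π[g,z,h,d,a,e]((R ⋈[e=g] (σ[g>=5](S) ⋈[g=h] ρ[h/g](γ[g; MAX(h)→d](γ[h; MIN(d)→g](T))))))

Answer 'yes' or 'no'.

E1 per-node cardinality:
  S → 6
  σ[g>=5](S) → 5
  T → 6
  γ[h; MIN(d)→g](T) → 5
  γ[g; MAX(h)→d](γ[h; MIN(d)→g](T)) → 5
  ρ[h/g](γ[g; MAX(h)→d](γ[h; MIN(d)→g](T))) → 5
  (σ[g>=5](S) ⋈[g=h] ρ[h/g](γ[g; MAX(h)→d](γ[h; MIN(d)→g](T)))) → 4
  R → 3
  ((σ[g>=5](S) ⋈[g=h] ρ[h/g](γ[g; MAX(h)→d](γ[h; MIN(d)→g](T)))) ⋈[g=e] R) → 4
E2 per-node cardinality:
  R → 3
  S → 6
  σ[g>=5](S) → 5
  T → 6
  γ[h; MIN(d)→g](T) → 5
  γ[g; MAX(h)→d](γ[h; MIN(d)→g](T)) → 5
  ρ[h/g](γ[g; MAX(h)→d](γ[h; MIN(d)→g](T))) → 5
  (σ[g>=5](S) ⋈[g=h] ρ[h/g](γ[g; MAX(h)→d](γ[h; MIN(d)→g](T)))) → 4
  (R ⋈[e=g] (σ[g>=5](S) ⋈[g=h] ρ[h/g](γ[g; MAX(h)→d](γ[h; MIN(d)→g](T))))) → 4
  π[g,z,h,d,a,e]((R ⋈[e=g] (σ[g>=5](S) ⋈[g=h] ρ[h/g](γ[g; MAX(h)→d](γ[h; MIN(d)→g](T)))))) → 4

E1 and E2 produce the same multiset:
g | z | h | d | a | e
8 | q | 8 | 4 | 5 | 8
8 | q | 8 | 4 | 7 | 8
8 | s | 8 | 4 | 5 | 8
8 | s | 8 | 4 | 7 | 8

yes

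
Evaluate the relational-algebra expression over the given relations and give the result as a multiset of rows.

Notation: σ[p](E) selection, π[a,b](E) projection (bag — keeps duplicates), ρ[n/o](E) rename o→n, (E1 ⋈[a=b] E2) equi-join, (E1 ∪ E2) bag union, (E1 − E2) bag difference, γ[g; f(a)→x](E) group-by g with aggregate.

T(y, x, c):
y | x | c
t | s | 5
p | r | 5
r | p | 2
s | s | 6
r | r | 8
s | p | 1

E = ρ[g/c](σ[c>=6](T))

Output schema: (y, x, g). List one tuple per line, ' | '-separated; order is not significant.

Per-node cardinality:
  T → 6
  σ[c>=6](T) → 2
  ρ[g/c](σ[c>=6](T)) → 2

== RESULT ==
y | x | g
r | r | 8
s | s | 6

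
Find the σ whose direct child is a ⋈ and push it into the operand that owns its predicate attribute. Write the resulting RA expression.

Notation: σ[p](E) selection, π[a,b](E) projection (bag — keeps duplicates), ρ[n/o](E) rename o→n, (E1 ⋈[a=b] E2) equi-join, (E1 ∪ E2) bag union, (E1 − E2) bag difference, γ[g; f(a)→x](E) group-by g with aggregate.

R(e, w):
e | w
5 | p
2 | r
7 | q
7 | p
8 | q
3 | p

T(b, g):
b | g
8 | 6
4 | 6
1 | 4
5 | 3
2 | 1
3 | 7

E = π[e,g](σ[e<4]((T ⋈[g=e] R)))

σ filters on e, owned by the right side.
E' = π[e,g]((T ⋈[g=e] σ[e<4](R)))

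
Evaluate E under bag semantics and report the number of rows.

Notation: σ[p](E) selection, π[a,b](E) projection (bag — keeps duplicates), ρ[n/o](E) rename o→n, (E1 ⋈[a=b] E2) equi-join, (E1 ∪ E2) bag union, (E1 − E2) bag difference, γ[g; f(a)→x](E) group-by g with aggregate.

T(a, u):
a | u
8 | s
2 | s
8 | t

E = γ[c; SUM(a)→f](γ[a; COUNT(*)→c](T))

Per-node cardinality:
  T → 3
  γ[a; COUNT(*)→c](T) → 2
  γ[c; SUM(a)→f](γ[a; COUNT(*)→c](T)) → 2

|E| = 2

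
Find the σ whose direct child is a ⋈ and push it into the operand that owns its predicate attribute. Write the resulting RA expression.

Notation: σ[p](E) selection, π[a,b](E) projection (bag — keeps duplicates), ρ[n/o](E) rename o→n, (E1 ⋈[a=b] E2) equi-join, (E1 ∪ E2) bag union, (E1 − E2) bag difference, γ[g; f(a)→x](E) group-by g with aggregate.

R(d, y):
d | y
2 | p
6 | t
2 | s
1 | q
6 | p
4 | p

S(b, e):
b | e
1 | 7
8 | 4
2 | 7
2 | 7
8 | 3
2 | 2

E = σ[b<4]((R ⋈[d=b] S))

σ filters on b, owned by the right side.
E' = (R ⋈[d=b] σ[b<4](S))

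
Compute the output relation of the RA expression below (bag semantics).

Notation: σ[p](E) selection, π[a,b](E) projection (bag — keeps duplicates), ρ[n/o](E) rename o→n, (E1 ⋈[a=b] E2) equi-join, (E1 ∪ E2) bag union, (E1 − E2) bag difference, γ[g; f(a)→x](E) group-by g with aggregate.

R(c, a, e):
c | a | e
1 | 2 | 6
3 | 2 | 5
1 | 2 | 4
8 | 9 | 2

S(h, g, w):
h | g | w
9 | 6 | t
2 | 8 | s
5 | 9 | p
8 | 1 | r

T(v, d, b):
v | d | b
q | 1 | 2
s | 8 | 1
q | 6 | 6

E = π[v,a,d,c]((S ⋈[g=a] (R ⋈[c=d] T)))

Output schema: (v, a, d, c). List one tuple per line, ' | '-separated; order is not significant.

Stepwise |·|:
  S → 4
  R → 4
  T → 3
  (R ⋈[c=d] T) → 3
  (S ⋈[g=a] (R ⋈[c=d] T)) → 1
  π[v,a,d,c]((S ⋈[g=a] (R ⋈[c=d] T))) → 1

== RESULT ==
v | a | d | c
s | 9 | 8 | 8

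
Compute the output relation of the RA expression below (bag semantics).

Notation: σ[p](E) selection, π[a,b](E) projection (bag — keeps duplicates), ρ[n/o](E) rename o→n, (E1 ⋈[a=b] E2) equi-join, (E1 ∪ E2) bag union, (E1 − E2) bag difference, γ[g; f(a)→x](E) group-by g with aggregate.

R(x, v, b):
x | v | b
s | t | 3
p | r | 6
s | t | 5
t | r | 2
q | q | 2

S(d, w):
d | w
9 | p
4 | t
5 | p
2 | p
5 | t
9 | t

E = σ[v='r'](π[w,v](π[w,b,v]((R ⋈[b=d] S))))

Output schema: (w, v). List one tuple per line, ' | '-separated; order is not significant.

Subexpression sizes:
  R → 5
  S → 6
  (R ⋈[b=d] S) → 4
  π[w,b,v]((R ⋈[b=d] S)) → 4
  π[w,v](π[w,b,v]((R ⋈[b=d] S))) → 4
  σ[v='r'](π[w,v](π[w,b,v]((R ⋈[b=d] S)))) → 1

== RESULT ==
w | v
p | r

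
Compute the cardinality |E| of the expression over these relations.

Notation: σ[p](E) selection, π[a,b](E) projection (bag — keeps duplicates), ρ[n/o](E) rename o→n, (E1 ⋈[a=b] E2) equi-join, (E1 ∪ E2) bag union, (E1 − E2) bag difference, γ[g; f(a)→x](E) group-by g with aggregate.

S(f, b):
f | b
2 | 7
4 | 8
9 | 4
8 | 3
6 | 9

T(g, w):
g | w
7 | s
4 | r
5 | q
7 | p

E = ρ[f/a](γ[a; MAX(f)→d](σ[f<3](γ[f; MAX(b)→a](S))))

Stepwise |·|:
  S → 5
  γ[f; MAX(b)→a](S) → 5
  σ[f<3](γ[f; MAX(b)→a](S)) → 1
  γ[a; MAX(f)→d](σ[f<3](γ[f; MAX(b)→a](S))) → 1
  ρ[f/a](γ[a; MAX(f)→d](σ[f<3](γ[f; MAX(b)→a](S)))) → 1

|E| = 1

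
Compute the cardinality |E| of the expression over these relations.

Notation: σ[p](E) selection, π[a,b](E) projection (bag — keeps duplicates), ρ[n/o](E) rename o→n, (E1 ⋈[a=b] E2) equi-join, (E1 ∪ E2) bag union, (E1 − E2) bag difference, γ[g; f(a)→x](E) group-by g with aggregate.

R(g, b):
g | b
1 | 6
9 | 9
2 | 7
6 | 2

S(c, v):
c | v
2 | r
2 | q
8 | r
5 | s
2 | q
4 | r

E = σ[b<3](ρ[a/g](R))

Stepwise |·|:
  R → 4
  ρ[a/g](R) → 4
  σ[b<3](ρ[a/g](R)) → 1

|E| = 1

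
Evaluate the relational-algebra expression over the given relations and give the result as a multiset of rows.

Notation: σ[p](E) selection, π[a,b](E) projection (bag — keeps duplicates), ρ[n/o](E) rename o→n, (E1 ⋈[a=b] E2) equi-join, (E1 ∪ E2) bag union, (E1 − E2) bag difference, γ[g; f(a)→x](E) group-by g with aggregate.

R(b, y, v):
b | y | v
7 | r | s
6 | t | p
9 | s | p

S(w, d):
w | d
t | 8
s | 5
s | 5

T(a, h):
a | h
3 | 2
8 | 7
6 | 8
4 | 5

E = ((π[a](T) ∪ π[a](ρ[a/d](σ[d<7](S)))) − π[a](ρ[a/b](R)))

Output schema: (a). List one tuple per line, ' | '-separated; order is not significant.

Per-node cardinality:
  T → 4
  π[a](T) → 4
  S → 3
  σ[d<7](S) → 2
  ρ[a/d](σ[d<7](S)) → 2
  π[a](ρ[a/d](σ[d<7](S))) → 2
  (π[a](T) ∪ π[a](ρ[a/d](σ[d<7](S)))) → 6
  R → 3
  ρ[a/b](R) → 3
  π[a](ρ[a/b](R)) → 3
  ((π[a](T) ∪ π[a](ρ[a/d](σ[d<7](S)))) − π[a](ρ[a/b](R))) → 5

== RESULT ==
a
3
4
5
5
8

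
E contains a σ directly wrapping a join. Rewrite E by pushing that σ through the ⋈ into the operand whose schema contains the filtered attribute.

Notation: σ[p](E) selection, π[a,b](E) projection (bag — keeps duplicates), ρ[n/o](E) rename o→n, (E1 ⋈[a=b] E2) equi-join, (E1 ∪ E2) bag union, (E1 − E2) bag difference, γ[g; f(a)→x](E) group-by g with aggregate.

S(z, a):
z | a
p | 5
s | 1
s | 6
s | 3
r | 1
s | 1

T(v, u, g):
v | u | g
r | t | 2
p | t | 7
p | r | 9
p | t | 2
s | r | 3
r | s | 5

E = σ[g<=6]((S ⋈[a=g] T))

σ filters on g, owned by the right side.
E' = (S ⋈[a=g] σ[g<=6](T))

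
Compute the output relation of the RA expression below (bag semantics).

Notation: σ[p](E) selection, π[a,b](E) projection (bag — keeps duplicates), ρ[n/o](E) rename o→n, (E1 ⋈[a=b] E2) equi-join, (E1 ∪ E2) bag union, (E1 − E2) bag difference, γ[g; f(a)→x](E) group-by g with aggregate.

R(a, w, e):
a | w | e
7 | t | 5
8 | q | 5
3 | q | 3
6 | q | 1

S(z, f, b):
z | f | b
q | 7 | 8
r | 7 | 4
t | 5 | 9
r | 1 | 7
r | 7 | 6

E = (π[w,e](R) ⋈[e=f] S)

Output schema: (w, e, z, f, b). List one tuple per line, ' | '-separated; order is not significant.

Per-node cardinality:
  R → 4
  π[w,e](R) → 4
  S → 5
  (π[w,e](R) ⋈[e=f] S) → 3

== RESULT ==
w | e | z | f | b
q | 1 | r | 1 | 7
q | 5 | t | 5 | 9
t | 5 | t | 5 | 9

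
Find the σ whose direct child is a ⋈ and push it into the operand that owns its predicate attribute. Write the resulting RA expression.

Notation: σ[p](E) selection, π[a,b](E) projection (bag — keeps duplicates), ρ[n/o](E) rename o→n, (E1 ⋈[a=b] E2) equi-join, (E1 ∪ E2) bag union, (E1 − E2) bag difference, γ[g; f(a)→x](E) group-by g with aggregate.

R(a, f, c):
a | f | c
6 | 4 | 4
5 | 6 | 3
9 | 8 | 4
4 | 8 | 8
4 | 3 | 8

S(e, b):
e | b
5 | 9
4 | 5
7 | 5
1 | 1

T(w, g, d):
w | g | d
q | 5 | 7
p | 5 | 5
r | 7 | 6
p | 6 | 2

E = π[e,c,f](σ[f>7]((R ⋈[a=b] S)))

σ filters on f, owned by the left side.
E' = π[e,c,f]((σ[f>7](R) ⋈[a=b] S))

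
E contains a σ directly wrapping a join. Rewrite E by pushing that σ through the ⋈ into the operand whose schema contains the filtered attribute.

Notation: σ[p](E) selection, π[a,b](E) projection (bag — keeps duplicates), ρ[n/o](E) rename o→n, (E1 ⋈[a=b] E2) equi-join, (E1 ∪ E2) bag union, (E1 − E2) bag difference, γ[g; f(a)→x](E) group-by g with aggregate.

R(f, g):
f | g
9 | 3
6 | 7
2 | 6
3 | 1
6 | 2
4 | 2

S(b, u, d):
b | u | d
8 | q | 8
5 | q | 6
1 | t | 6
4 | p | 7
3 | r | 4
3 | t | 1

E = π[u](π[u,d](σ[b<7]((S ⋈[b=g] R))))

σ filters on b, owned by the left side.
E' = π[u](π[u,d]((σ[b<7](S) ⋈[b=g] R)))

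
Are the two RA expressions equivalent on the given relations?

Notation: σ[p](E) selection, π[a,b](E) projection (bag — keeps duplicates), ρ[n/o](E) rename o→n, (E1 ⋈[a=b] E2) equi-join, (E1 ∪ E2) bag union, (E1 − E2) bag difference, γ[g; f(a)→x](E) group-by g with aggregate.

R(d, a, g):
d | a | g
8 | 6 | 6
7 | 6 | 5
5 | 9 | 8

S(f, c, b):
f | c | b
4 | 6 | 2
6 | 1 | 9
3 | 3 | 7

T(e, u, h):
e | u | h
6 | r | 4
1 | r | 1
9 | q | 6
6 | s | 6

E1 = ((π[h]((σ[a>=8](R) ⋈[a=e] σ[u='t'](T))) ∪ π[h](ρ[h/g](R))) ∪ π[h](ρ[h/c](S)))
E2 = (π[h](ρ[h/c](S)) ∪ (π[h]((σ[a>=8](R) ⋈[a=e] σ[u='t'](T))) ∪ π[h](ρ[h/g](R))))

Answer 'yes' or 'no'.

E1 row counts bottom-up:
  R → 3
  σ[a>=8](R) → 1
  T → 4
  σ[u='t'](T) → 0
  (σ[a>=8](R) ⋈[a=e] σ[u='t'](T)) → 0
  π[h]((σ[a>=8](R) ⋈[a=e] σ[u='t'](T))) → 0
  R → 3
  ρ[h/g](R) → 3
  π[h](ρ[h/g](R)) → 3
  (π[h]((σ[a>=8](R) ⋈[a=e] σ[u='t'](T))) ∪ π[h](ρ[h/g](R))) → 3
  S → 3
  ρ[h/c](S) → 3
  π[h](ρ[h/c](S)) → 3
  ((π[h]((σ[a>=8](R) ⋈[a=e] σ[u='t'](T))) ∪ π[h](ρ[h/g](R))) ∪ π[h](ρ[h/c](S))) → 6
E2 row counts bottom-up:
  S → 3
  ρ[h/c](S) → 3
  π[h](ρ[h/c](S)) → 3
  R → 3
  σ[a>=8](R) → 1
  T → 4
  σ[u='t'](T) → 0
  (σ[a>=8](R) ⋈[a=e] σ[u='t'](T)) → 0
  π[h]((σ[a>=8](R) ⋈[a=e] σ[u='t'](T))) → 0
  R → 3
  ρ[h/g](R) → 3
  π[h](ρ[h/g](R)) → 3
  (π[h]((σ[a>=8](R) ⋈[a=e] σ[u='t'](T))) ∪ π[h](ρ[h/g](R))) → 3
  (π[h](ρ[h/c](S)) ∪ (π[h]((σ[a>=8](R) ⋈[a=e] σ[u='t'](T))) ∪ π[h](ρ[h/g](R)))) → 6

E1 and E2 produce the same multiset:
h
1
3
5
6
6
8

yes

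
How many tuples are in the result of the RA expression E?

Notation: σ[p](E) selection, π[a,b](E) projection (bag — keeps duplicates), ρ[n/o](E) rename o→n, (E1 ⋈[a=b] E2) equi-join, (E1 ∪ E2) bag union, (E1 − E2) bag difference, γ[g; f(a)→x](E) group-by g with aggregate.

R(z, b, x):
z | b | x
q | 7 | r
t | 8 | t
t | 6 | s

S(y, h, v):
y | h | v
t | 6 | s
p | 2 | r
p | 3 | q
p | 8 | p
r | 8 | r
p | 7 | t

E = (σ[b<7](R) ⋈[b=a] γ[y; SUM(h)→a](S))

Subexpression sizes:
  R → 3
  σ[b<7](R) → 1
  S → 6
  γ[y; SUM(h)→a](S) → 3
  (σ[b<7](R) ⋈[b=a] γ[y; SUM(h)→a](S)) → 1

|E| = 1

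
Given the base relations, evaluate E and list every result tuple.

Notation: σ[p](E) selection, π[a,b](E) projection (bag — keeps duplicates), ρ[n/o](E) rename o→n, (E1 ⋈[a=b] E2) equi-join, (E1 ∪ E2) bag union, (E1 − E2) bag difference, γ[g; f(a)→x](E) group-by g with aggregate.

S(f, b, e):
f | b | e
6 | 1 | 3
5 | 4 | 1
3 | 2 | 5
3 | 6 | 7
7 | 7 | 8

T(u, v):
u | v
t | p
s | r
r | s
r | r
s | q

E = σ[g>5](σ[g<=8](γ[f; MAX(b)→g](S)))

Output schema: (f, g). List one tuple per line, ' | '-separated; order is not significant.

Row counts bottom-up:
  S → 5
  γ[f; MAX(b)→g](S) → 4
  σ[g<=8](γ[f; MAX(b)→g](S)) → 4
  σ[g>5](σ[g<=8](γ[f; MAX(b)→g](S))) → 2

== RESULT ==
f | g
3 | 6
7 | 7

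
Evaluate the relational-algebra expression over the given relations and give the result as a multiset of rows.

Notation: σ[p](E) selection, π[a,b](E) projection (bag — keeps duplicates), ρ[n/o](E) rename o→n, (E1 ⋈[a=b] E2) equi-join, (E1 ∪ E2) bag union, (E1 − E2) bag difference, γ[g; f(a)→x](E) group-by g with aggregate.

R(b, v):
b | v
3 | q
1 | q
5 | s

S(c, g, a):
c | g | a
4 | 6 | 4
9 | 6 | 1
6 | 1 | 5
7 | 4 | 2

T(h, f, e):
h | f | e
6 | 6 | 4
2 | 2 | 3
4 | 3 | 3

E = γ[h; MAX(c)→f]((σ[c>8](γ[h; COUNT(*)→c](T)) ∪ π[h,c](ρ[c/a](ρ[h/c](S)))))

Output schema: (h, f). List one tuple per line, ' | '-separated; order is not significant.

Per-node cardinality:
  T → 3
  γ[h; COUNT(*)→c](T) → 3
  σ[c>8](γ[h; COUNT(*)→c](T)) → 0
  S → 4
  ρ[h/c](S) → 4
  ρ[c/a](ρ[h/c](S)) → 4
  π[h,c](ρ[c/a](ρ[h/c](S))) → 4
  (σ[c>8](γ[h; COUNT(*)→c](T)) ∪ π[h,c](ρ[c/a](ρ[h/c](S)))) → 4
  γ[h; MAX(c)→f]((σ[c>8](γ[h; COUNT(*)→c](T)) ∪ π[h,c](ρ[c/a](ρ[h/c](S))))) → 4

== RESULT ==
h | f
4 | 4
6 | 5
7 | 2
9 | 1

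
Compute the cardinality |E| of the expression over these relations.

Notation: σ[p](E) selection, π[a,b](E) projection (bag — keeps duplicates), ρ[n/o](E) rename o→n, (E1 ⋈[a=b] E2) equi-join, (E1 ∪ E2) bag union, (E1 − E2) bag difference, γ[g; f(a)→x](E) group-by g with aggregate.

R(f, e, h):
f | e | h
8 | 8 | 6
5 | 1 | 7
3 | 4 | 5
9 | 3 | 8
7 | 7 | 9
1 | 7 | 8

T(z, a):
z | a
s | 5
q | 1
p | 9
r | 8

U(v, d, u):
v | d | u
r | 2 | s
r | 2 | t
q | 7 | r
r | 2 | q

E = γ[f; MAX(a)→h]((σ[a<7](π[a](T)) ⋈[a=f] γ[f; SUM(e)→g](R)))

Row counts bottom-up:
  T → 4
  π[a](T) → 4
  σ[a<7](π[a](T)) → 2
  R → 6
  γ[f; SUM(e)→g](R) → 6
  (σ[a<7](π[a](T)) ⋈[a=f] γ[f; SUM(e)→g](R)) → 2
  γ[f; MAX(a)→h]((σ[a<7](π[a](T)) ⋈[a=f] γ[f; SUM(e)→g](R))) → 2

|E| = 2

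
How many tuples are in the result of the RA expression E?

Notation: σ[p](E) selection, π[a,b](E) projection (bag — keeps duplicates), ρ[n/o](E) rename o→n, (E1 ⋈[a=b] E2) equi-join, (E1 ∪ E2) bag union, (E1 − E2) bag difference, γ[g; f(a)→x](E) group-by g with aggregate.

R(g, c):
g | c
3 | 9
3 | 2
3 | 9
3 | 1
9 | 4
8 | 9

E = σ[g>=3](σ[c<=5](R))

Stepwise |·|:
  R → 6
  σ[c<=5](R) → 3
  σ[g>=3](σ[c<=5](R)) → 3

|E| = 3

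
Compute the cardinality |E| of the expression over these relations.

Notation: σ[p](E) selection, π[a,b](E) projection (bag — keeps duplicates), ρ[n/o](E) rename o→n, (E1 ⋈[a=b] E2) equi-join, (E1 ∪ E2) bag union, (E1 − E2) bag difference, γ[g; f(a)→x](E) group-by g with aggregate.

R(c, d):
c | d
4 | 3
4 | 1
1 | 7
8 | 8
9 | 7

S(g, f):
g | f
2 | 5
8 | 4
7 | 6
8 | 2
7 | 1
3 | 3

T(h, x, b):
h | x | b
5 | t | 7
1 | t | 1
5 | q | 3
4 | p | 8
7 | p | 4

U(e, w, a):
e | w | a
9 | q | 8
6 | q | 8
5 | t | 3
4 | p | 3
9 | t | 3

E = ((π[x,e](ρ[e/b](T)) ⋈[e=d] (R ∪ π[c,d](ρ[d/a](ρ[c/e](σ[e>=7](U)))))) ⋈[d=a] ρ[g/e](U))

Row counts bottom-up:
  T → 5
  ρ[e/b](T) → 5
  π[x,e](ρ[e/b](T)) → 5
  R → 5
  U → 5
  σ[e>=7](U) → 2
  ρ[c/e](σ[e>=7](U)) → 2
  ρ[d/a](ρ[c/e](σ[e>=7](U))) → 2
  π[c,d](ρ[d/a](ρ[c/e](σ[e>=7](U)))) → 2
  (R ∪ π[c,d](ρ[d/a](ρ[c/e](σ[e>=7](U))))) → 7
  (π[x,e](ρ[e/b](T)) ⋈[e=d] (R ∪ π[c,d](ρ[d/a](ρ[c/e](σ[e>=7](U)))))) → 7
  U → 5
  ρ[g/e](U) → 5
  ((π[x,e](ρ[e/b](T)) ⋈[e=d] (R ∪ π[c,d](ρ[d/a](ρ[c/e](σ[e>=7](U)))))) ⋈[d=a] ρ[g/e](U)) → 10

|E| = 10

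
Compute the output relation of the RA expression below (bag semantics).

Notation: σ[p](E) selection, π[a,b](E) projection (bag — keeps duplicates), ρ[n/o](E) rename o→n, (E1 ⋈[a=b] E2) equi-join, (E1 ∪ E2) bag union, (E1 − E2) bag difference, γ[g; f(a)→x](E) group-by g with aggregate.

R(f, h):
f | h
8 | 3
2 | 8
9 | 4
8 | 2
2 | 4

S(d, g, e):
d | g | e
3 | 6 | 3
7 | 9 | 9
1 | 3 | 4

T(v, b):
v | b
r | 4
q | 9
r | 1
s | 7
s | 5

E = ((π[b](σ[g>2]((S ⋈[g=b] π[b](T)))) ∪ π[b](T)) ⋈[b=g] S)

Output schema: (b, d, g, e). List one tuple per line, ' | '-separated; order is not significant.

Per-node cardinality:
  S → 3
  T → 5
  π[b](T) → 5
  (S ⋈[g=b] π[b](T)) → 1
  σ[g>2]((S ⋈[g=b] π[b](T))) → 1
  π[b](σ[g>2]((S ⋈[g=b] π[b](T)))) → 1
  T → 5
  π[b](T) → 5
  (π[b](σ[g>2]((S ⋈[g=b] π[b](T)))) ∪ π[b](T)) → 6
  S → 3
  ((π[b](σ[g>2]((S ⋈[g=b] π[b](T)))) ∪ π[b](T)) ⋈[b=g] S) → 2

== RESULT ==
b | d | g | e
9 | 7 | 9 | 9
9 | 7 | 9 | 9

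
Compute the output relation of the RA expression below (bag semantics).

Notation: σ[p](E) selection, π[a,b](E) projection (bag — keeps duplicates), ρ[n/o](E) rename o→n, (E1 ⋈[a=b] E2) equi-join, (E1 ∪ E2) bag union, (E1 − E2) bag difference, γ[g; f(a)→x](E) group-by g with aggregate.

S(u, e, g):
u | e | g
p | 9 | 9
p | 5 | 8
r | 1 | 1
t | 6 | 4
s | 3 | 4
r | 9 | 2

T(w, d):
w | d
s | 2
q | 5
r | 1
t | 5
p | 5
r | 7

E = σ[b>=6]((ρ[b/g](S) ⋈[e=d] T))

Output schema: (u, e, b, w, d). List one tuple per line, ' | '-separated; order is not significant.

Subexpression sizes:
  S → 6
  ρ[b/g](S) → 6
  T → 6
  (ρ[b/g](S) ⋈[e=d] T) → 4
  σ[b>=6]((ρ[b/g](S) ⋈[e=d] T)) → 3

== RESULT ==
u | e | b | w | d
p | 5 | 8 | p | 5
p | 5 | 8 | q | 5
p | 5 | 8 | t | 5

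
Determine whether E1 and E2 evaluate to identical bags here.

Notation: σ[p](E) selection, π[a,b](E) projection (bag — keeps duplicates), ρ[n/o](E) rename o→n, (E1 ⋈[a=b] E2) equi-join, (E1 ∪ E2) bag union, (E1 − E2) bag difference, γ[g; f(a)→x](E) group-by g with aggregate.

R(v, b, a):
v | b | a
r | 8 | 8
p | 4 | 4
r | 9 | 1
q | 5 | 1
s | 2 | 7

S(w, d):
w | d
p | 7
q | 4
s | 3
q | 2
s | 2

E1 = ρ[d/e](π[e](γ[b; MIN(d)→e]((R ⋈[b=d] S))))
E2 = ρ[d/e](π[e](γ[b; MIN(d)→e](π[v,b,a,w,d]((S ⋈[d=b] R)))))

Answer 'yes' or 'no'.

E1 stepwise |·|:
  R → 5
  S → 5
  (R ⋈[b=d] S) → 3
  γ[b; MIN(d)→e]((R ⋈[b=d] S)) → 2
  π[e](γ[b; MIN(d)→e]((R ⋈[b=d] S))) → 2
  ρ[d/e](π[e](γ[b; MIN(d)→e]((R ⋈[b=d] S)))) → 2
E2 stepwise |·|:
  S → 5
  R → 5
  (S ⋈[d=b] R) → 3
  π[v,b,a,w,d]((S ⋈[d=b] R)) → 3
  γ[b; MIN(d)→e](π[v,b,a,w,d]((S ⋈[d=b] R))) → 2
  π[e](γ[b; MIN(d)→e](π[v,b,a,w,d]((S ⋈[d=b] R)))) → 2
  ρ[d/e](π[e](γ[b; MIN(d)→e](π[v,b,a,w,d]((S ⋈[d=b] R))))) → 2

E1 and E2 produce the same multiset:
d
2
4

yes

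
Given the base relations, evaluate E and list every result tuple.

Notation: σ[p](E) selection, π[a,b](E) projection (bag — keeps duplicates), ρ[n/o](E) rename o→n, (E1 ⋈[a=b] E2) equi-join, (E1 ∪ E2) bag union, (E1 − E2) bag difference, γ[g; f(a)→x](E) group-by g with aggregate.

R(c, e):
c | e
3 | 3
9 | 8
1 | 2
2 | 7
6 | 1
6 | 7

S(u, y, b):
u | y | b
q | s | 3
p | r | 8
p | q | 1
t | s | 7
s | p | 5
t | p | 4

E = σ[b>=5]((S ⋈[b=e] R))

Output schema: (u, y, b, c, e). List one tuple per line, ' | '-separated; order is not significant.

Row counts bottom-up:
  S → 6
  R → 6
  (S ⋈[b=e] R) → 5
  σ[b>=5]((S ⋈[b=e] R)) → 3

== RESULT ==
u | y | b | c | e
p | r | 8 | 9 | 8
t | s | 7 | 2 | 7
t | s | 7 | 6 | 7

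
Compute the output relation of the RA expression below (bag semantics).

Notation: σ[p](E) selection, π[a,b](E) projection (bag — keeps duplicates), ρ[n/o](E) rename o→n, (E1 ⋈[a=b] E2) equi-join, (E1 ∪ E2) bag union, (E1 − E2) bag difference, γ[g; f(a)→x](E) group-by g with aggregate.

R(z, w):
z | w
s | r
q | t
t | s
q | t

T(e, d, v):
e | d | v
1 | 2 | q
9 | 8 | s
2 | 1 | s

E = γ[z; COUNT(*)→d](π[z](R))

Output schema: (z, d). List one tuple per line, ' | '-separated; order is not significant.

Subexpression sizes:
  R → 4
  π[z](R) → 4
  γ[z; COUNT(*)→d](π[z](R)) → 3

== RESULT ==
z | d
q | 2
s | 1
t | 1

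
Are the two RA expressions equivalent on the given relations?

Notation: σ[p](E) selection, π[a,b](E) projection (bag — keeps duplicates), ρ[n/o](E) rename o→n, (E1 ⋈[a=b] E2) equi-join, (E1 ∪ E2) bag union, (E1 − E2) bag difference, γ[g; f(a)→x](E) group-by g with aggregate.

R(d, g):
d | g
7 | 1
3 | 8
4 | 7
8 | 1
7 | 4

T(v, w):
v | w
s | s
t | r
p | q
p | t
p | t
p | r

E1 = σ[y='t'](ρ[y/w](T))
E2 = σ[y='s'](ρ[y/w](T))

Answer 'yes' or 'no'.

E1 row counts bottom-up:
  T → 6
  ρ[y/w](T) → 6
  σ[y='t'](ρ[y/w](T)) → 2
E2 row counts bottom-up:
  T → 6
  ρ[y/w](T) → 6
  σ[y='s'](ρ[y/w](T)) → 1

E1 result:
v | y
p | t
p | t
E2 result:
v | y
s | s
Witness: ('s', 's') appears 0× in E1 but 1× in E2.

no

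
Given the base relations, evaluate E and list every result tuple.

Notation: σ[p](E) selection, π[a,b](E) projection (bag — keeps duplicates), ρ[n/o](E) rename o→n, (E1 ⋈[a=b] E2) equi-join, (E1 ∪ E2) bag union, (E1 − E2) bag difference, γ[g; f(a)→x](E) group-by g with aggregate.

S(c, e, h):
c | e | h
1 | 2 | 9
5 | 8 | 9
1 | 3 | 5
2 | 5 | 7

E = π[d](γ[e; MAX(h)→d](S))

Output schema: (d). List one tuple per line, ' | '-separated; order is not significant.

Row counts bottom-up:
  S → 4
  γ[e; MAX(h)→d](S) → 4
  π[d](γ[e; MAX(h)→d](S)) → 4

== RESULT ==
d
5
7
9
9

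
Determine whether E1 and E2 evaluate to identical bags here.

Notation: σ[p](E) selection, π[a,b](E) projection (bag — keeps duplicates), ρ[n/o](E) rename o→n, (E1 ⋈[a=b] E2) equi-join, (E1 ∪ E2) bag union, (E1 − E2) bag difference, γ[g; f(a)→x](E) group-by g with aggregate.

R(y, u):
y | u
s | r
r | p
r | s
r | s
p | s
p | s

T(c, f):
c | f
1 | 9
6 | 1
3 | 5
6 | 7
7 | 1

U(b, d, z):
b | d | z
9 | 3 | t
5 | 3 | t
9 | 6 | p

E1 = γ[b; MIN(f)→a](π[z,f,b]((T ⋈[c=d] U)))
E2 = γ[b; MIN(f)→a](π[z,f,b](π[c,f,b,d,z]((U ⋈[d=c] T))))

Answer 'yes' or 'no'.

E1 subexpression sizes:
  T → 5
  U → 3
  (T ⋈[c=d] U) → 4
  π[z,f,b]((T ⋈[c=d] U)) → 4
  γ[b; MIN(f)→a](π[z,f,b]((T ⋈[c=d] U))) → 2
E2 subexpression sizes:
  U → 3
  T → 5
  (U ⋈[d=c] T) → 4
  π[c,f,b,d,z]((U ⋈[d=c] T)) → 4
  π[z,f,b](π[c,f,b,d,z]((U ⋈[d=c] T))) → 4
  γ[b; MIN(f)→a](π[z,f,b](π[c,f,b,d,z]((U ⋈[d=c] T)))) → 2

E1 and E2 produce the same multiset:
b | a
5 | 5
9 | 1

yes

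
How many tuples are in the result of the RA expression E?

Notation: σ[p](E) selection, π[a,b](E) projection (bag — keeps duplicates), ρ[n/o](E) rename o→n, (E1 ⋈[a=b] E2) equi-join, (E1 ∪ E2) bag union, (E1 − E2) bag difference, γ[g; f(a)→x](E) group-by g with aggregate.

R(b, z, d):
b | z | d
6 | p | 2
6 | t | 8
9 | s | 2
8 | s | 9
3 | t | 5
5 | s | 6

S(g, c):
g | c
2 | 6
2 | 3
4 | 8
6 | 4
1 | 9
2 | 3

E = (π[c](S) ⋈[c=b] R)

Row counts bottom-up:
  S → 6
  π[c](S) → 6
  R → 6
  (π[c](S) ⋈[c=b] R) → 6

|E| = 6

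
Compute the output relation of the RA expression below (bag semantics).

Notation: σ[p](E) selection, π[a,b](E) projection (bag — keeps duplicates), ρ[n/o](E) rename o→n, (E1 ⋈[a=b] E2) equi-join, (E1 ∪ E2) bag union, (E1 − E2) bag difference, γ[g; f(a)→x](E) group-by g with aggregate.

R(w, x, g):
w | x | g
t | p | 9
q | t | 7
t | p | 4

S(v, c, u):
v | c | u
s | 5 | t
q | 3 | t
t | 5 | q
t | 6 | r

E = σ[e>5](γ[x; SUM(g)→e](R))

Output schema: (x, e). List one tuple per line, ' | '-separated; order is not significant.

Row counts bottom-up:
  R → 3
  γ[x; SUM(g)→e](R) → 2
  σ[e>5](γ[x; SUM(g)→e](R)) → 2

== RESULT ==
x | e
p | 13
t | 7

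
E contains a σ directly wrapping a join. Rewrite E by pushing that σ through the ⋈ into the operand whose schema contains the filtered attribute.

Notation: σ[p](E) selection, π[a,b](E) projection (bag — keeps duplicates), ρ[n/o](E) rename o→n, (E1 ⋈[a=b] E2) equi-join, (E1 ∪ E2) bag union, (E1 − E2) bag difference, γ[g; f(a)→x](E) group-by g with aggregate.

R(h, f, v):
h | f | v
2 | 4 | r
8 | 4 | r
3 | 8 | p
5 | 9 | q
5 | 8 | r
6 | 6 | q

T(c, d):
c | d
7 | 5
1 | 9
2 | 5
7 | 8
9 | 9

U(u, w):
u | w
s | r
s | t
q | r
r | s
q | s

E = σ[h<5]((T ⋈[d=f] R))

σ filters on h, owned by the right side.
E' = (T ⋈[d=f] σ[h<5](R))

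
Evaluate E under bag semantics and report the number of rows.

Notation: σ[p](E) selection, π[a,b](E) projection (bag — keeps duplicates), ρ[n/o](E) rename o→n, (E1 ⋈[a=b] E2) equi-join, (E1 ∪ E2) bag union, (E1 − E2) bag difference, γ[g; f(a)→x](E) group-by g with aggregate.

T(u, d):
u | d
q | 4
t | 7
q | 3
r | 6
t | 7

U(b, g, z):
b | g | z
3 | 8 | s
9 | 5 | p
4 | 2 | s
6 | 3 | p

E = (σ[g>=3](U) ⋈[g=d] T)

Subexpression sizes:
  U → 4
  σ[g>=3](U) → 3
  T → 5
  (σ[g>=3](U) ⋈[g=d] T) → 1

|E| = 1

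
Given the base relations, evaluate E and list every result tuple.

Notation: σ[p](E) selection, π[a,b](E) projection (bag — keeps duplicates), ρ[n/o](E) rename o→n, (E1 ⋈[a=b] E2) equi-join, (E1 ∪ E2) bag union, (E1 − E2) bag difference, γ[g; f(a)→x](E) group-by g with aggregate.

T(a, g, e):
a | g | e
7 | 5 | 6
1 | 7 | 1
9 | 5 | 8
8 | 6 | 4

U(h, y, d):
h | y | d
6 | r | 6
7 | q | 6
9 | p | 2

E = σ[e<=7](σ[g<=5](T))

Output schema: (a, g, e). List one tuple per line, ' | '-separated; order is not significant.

Subexpression sizes:
  T → 4
  σ[g<=5](T) → 2
  σ[e<=7](σ[g<=5](T)) → 1

== RESULT ==
a | g | e
7 | 5 | 6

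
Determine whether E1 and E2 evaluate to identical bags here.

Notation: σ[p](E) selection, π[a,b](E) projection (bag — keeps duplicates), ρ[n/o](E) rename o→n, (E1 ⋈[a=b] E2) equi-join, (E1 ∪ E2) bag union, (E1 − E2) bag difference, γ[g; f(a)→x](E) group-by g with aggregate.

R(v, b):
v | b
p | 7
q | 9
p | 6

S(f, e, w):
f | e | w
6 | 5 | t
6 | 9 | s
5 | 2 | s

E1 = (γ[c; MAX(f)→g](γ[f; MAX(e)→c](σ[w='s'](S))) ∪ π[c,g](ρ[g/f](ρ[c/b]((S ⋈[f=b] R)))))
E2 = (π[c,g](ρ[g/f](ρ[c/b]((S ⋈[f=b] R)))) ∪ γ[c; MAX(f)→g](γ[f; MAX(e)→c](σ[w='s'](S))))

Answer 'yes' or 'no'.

E1 row counts bottom-up:
  S → 3
  σ[w='s'](S) → 2
  γ[f; MAX(e)→c](σ[w='s'](S)) → 2
  γ[c; MAX(f)→g](γ[f; MAX(e)→c](σ[w='s'](S))) → 2
  S → 3
  R → 3
  (S ⋈[f=b] R) → 2
  ρ[c/b]((S ⋈[f=b] R)) → 2
  ρ[g/f](ρ[c/b]((S ⋈[f=b] R))) → 2
  π[c,g](ρ[g/f](ρ[c/b]((S ⋈[f=b] R)))) → 2
  (γ[c; MAX(f)→g](γ[f; MAX(e)→c](σ[w='s'](S))) ∪ π[c,g](ρ[g/f](ρ[c/b]((S ⋈[f=b] R))))) → 4
E2 row counts bottom-up:
  S → 3
  R → 3
  (S ⋈[f=b] R) → 2
  ρ[c/b]((S ⋈[f=b] R)) → 2
  ρ[g/f](ρ[c/b]((S ⋈[f=b] R))) → 2
  π[c,g](ρ[g/f](ρ[c/b]((S ⋈[f=b] R)))) → 2
  S → 3
  σ[w='s'](S) → 2
  γ[f; MAX(e)→c](σ[w='s'](S)) → 2
  γ[c; MAX(f)→g](γ[f; MAX(e)→c](σ[w='s'](S))) → 2
  (π[c,g](ρ[g/f](ρ[c/b]((S ⋈[f=b] R)))) ∪ γ[c; MAX(f)→g](γ[f; MAX(e)→c](σ[w='s'](S)))) → 4

E1 and E2 produce the same multiset:
c | g
2 | 5
6 | 6
6 | 6
9 | 6

yes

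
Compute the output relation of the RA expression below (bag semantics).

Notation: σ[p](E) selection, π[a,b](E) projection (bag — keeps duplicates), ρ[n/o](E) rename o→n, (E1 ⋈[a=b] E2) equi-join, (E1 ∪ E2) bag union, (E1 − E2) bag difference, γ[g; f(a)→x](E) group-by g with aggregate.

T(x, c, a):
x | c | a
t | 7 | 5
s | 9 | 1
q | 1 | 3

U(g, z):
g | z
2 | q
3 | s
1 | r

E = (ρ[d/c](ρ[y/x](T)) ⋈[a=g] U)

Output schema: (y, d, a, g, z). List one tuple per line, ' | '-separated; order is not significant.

Row counts bottom-up:
  T → 3
  ρ[y/x](T) → 3
  ρ[d/c](ρ[y/x](T)) → 3
  U → 3
  (ρ[d/c](ρ[y/x](T)) ⋈[a=g] U) → 2

== RESULT ==
y | d | a | g | z
q | 1 | 3 | 3 | s
s | 9 | 1 | 1 | r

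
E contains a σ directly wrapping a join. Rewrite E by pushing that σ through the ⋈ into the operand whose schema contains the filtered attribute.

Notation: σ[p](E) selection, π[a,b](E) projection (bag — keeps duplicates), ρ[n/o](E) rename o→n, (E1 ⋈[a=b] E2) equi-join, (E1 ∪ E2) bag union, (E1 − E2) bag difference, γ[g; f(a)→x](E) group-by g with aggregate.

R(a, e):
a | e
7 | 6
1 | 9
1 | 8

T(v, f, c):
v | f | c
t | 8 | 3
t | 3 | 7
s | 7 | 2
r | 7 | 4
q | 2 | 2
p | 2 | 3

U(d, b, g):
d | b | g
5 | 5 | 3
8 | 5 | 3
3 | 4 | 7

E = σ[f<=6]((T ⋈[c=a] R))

σ filters on f, owned by the left side.
E' = (σ[f<=6](T) ⋈[c=a] R)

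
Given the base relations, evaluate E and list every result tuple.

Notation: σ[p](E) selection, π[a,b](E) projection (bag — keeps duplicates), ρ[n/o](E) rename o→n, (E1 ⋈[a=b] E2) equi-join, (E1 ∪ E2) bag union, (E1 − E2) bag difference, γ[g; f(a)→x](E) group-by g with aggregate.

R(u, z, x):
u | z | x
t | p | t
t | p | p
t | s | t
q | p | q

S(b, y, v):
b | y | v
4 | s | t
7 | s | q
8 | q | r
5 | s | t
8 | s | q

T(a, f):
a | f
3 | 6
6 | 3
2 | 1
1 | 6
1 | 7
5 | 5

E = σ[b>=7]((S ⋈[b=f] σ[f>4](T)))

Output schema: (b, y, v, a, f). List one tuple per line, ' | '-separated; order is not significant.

Subexpression sizes:
  S → 5
  T → 6
  σ[f>4](T) → 4
  (S ⋈[b=f] σ[f>4](T)) → 2
  σ[b>=7]((S ⋈[b=f] σ[f>4](T))) → 1

== RESULT ==
b | y | v | a | f
7 | s | q | 1 | 7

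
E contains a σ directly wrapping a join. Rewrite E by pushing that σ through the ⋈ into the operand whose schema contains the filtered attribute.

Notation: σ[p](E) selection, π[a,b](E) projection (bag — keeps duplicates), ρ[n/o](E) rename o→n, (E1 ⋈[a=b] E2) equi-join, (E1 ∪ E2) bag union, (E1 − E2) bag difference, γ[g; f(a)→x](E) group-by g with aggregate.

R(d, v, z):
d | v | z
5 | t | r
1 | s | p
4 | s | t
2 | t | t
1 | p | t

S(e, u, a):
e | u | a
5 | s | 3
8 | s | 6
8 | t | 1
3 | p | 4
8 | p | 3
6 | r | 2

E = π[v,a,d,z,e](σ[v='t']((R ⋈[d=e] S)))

σ filters on v, owned by the left side.
E' = π[v,a,d,z,e]((σ[v='t'](R) ⋈[d=e] S))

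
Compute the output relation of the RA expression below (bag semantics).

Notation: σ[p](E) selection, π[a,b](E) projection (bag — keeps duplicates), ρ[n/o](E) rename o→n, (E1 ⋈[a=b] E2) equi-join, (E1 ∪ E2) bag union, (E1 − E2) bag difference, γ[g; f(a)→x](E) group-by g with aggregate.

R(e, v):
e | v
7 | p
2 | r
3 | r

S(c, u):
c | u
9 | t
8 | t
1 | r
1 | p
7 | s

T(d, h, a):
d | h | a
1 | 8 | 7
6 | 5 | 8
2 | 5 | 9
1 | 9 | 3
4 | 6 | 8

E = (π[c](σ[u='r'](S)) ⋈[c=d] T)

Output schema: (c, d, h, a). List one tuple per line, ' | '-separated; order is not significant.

Stepwise |·|:
  S → 5
  σ[u='r'](S) → 1
  π[c](σ[u='r'](S)) → 1
  T → 5
  (π[c](σ[u='r'](S)) ⋈[c=d] T) → 2

== RESULT ==
c | d | h | a
1 | 1 | 8 | 7
1 | 1 | 9 | 3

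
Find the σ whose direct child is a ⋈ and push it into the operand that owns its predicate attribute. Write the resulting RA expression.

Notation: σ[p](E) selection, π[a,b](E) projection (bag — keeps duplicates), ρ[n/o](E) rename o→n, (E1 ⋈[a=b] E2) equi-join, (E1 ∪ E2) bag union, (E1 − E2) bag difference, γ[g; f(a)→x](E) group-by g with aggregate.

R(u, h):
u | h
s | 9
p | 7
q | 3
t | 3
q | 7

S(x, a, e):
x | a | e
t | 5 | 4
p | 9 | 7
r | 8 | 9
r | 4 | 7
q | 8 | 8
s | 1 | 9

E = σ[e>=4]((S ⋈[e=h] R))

σ filters on e, owned by the left side.
E' = (σ[e>=4](S) ⋈[e=h] R)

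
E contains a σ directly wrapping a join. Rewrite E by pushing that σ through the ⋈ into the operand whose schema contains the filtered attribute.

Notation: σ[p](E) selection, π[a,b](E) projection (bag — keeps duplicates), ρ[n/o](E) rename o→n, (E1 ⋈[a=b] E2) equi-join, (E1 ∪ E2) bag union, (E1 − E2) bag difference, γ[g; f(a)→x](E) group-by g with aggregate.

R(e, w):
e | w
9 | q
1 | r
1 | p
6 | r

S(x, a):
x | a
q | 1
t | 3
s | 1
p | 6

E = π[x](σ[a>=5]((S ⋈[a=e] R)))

σ filters on a, owned by the left side.
E' = π[x]((σ[a>=5](S) ⋈[a=e] R))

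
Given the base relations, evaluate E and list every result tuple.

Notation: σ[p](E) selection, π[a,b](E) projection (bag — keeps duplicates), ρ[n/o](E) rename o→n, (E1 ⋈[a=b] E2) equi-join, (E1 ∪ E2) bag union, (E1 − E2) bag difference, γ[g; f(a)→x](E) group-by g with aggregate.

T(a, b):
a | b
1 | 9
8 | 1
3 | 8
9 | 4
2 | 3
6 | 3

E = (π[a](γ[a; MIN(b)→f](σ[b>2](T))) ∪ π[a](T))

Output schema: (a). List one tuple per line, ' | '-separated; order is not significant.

Stepwise |·|:
  T → 6
  σ[b>2](T) → 5
  γ[a; MIN(b)→f](σ[b>2](T)) → 5
  π[a](γ[a; MIN(b)→f](σ[b>2](T))) → 5
  T → 6
  π[a](T) → 6
  (π[a](γ[a; MIN(b)→f](σ[b>2](T))) ∪ π[a](T)) → 11

== RESULT ==
a
1
1
2
2
3
3
6
6
8
9
9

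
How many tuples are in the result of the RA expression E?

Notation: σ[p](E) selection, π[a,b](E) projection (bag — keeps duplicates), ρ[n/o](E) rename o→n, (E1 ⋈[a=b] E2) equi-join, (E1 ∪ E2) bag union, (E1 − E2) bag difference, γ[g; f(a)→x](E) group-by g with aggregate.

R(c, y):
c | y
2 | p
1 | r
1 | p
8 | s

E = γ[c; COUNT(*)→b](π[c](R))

Subexpression sizes:
  R → 4
  π[c](R) → 4
  γ[c; COUNT(*)→b](π[c](R)) → 3

|E| = 3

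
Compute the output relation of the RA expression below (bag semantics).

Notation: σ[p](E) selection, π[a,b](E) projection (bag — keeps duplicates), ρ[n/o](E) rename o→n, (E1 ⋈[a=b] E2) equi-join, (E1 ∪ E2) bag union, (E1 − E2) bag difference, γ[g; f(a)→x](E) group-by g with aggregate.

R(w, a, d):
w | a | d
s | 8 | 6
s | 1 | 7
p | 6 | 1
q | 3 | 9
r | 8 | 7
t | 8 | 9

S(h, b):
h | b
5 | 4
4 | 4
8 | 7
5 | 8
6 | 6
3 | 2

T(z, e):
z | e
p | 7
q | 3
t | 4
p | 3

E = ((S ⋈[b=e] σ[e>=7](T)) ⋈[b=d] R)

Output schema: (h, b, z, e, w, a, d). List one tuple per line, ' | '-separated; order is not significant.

Row counts bottom-up:
  S → 6
  T → 4
  σ[e>=7](T) → 1
  (S ⋈[b=e] σ[e>=7](T)) → 1
  R → 6
  ((S ⋈[b=e] σ[e>=7](T)) ⋈[b=d] R) → 2

== RESULT ==
h | b | z | e | w | a | d
8 | 7 | p | 7 | r | 8 | 7
8 | 7 | p | 7 | s | 1 | 7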